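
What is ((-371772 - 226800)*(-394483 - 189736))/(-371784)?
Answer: -29141427939/30982 ≈ -9.4059e+5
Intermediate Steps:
((-371772 - 226800)*(-394483 - 189736))/(-371784) = -598572*(-584219)*(-1/371784) = 349697135268*(-1/371784) = -29141427939/30982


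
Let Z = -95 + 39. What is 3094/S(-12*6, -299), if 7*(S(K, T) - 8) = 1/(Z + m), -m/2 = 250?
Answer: 926296/2395 ≈ 386.76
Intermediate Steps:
m = -500 (m = -2*250 = -500)
Z = -56
S(K, T) = 31135/3892 (S(K, T) = 8 + 1/(7*(-56 - 500)) = 8 + (1/7)/(-556) = 8 + (1/7)*(-1/556) = 8 - 1/3892 = 31135/3892)
3094/S(-12*6, -299) = 3094/(31135/3892) = 3094*(3892/31135) = 926296/2395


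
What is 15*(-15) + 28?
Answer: -197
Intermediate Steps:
15*(-15) + 28 = -225 + 28 = -197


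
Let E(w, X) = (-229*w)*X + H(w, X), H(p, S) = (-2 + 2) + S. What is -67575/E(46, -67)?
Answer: -22525/235237 ≈ -0.095755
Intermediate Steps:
H(p, S) = S (H(p, S) = 0 + S = S)
E(w, X) = X - 229*X*w (E(w, X) = (-229*w)*X + X = -229*X*w + X = X - 229*X*w)
-67575/E(46, -67) = -67575*(-1/(67*(1 - 229*46))) = -67575*(-1/(67*(1 - 10534))) = -67575/((-67*(-10533))) = -67575/705711 = -67575*1/705711 = -22525/235237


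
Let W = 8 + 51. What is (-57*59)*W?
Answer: -198417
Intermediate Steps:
W = 59
(-57*59)*W = -57*59*59 = -3363*59 = -198417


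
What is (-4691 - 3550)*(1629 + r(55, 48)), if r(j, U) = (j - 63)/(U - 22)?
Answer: -174486693/13 ≈ -1.3422e+7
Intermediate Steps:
r(j, U) = (-63 + j)/(-22 + U)
(-4691 - 3550)*(1629 + r(55, 48)) = (-4691 - 3550)*(1629 + (-63 + 55)/(-22 + 48)) = -8241*(1629 - 8/26) = -8241*(1629 + (1/26)*(-8)) = -8241*(1629 - 4/13) = -8241*21173/13 = -174486693/13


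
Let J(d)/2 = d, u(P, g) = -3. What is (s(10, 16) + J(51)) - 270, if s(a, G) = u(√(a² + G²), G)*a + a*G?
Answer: -38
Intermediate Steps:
s(a, G) = -3*a + G*a (s(a, G) = -3*a + a*G = -3*a + G*a)
J(d) = 2*d
(s(10, 16) + J(51)) - 270 = (10*(-3 + 16) + 2*51) - 270 = (10*13 + 102) - 270 = (130 + 102) - 270 = 232 - 270 = -38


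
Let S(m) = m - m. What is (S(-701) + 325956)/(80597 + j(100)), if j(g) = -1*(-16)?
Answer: 108652/26871 ≈ 4.0435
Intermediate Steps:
j(g) = 16
S(m) = 0
(S(-701) + 325956)/(80597 + j(100)) = (0 + 325956)/(80597 + 16) = 325956/80613 = 325956*(1/80613) = 108652/26871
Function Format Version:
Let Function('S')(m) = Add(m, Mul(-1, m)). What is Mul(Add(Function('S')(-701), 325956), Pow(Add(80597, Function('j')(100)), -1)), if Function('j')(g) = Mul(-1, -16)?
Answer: Rational(108652, 26871) ≈ 4.0435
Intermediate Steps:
Function('j')(g) = 16
Function('S')(m) = 0
Mul(Add(Function('S')(-701), 325956), Pow(Add(80597, Function('j')(100)), -1)) = Mul(Add(0, 325956), Pow(Add(80597, 16), -1)) = Mul(325956, Pow(80613, -1)) = Mul(325956, Rational(1, 80613)) = Rational(108652, 26871)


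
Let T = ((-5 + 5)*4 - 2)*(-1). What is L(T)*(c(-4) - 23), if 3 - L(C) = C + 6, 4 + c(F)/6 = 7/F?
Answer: 575/2 ≈ 287.50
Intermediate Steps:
c(F) = -24 + 42/F (c(F) = -24 + 6*(7/F) = -24 + 42/F)
T = 2 (T = (0*4 - 2)*(-1) = (0 - 2)*(-1) = -2*(-1) = 2)
L(C) = -3 - C (L(C) = 3 - (C + 6) = 3 - (6 + C) = 3 + (-6 - C) = -3 - C)
L(T)*(c(-4) - 23) = (-3 - 1*2)*((-24 + 42/(-4)) - 23) = (-3 - 2)*((-24 + 42*(-¼)) - 23) = -5*((-24 - 21/2) - 23) = -5*(-69/2 - 23) = -5*(-115/2) = 575/2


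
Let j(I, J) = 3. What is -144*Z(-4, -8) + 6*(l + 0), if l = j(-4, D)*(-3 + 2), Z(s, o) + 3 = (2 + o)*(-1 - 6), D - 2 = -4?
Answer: -5634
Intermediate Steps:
D = -2 (D = 2 - 4 = -2)
Z(s, o) = -17 - 7*o (Z(s, o) = -3 + (2 + o)*(-1 - 6) = -3 + (2 + o)*(-7) = -3 + (-14 - 7*o) = -17 - 7*o)
l = -3 (l = 3*(-3 + 2) = 3*(-1) = -3)
-144*Z(-4, -8) + 6*(l + 0) = -144*(-17 - 7*(-8)) + 6*(-3 + 0) = -144*(-17 + 56) + 6*(-3) = -144*39 - 18 = -5616 - 18 = -5634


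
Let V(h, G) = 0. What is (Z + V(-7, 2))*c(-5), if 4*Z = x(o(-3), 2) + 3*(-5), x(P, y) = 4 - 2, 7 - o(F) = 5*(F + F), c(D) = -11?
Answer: 143/4 ≈ 35.750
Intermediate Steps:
o(F) = 7 - 10*F (o(F) = 7 - 5*(F + F) = 7 - 5*2*F = 7 - 10*F)
x(P, y) = 2
Z = -13/4 (Z = (2 + 3*(-5))/4 = (2 - 15)/4 = (¼)*(-13) = -13/4 ≈ -3.2500)
(Z + V(-7, 2))*c(-5) = (-13/4 + 0)*(-11) = -13/4*(-11) = 143/4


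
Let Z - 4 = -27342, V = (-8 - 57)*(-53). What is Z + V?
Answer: -23893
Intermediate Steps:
V = 3445 (V = -65*(-53) = 3445)
Z = -27338 (Z = 4 - 27342 = -27338)
Z + V = -27338 + 3445 = -23893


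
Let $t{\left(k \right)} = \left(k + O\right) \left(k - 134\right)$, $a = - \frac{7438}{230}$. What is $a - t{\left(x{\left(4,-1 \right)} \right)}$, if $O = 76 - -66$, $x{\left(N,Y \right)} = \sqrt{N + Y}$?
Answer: $\frac{2184156}{115} - 8 \sqrt{3} \approx 18979.0$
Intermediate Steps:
$O = 142$ ($O = 76 + 66 = 142$)
$a = - \frac{3719}{115}$ ($a = \left(-7438\right) \frac{1}{230} = - \frac{3719}{115} \approx -32.339$)
$t{\left(k \right)} = \left(-134 + k\right) \left(142 + k\right)$ ($t{\left(k \right)} = \left(k + 142\right) \left(k - 134\right) = \left(142 + k\right) \left(-134 + k\right) = \left(-134 + k\right) \left(142 + k\right)$)
$a - t{\left(x{\left(4,-1 \right)} \right)} = - \frac{3719}{115} - \left(-19028 + \left(\sqrt{4 - 1}\right)^{2} + 8 \sqrt{4 - 1}\right) = - \frac{3719}{115} - \left(-19028 + \left(\sqrt{3}\right)^{2} + 8 \sqrt{3}\right) = - \frac{3719}{115} - \left(-19028 + 3 + 8 \sqrt{3}\right) = - \frac{3719}{115} - \left(-19025 + 8 \sqrt{3}\right) = - \frac{3719}{115} + \left(19025 - 8 \sqrt{3}\right) = \frac{2184156}{115} - 8 \sqrt{3}$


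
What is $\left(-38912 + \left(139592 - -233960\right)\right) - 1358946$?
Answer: $-1024306$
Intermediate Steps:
$\left(-38912 + \left(139592 - -233960\right)\right) - 1358946 = \left(-38912 + \left(139592 + 233960\right)\right) - 1358946 = \left(-38912 + 373552\right) - 1358946 = 334640 - 1358946 = -1024306$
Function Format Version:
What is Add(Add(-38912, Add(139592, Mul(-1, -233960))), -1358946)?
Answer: -1024306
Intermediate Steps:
Add(Add(-38912, Add(139592, Mul(-1, -233960))), -1358946) = Add(Add(-38912, Add(139592, 233960)), -1358946) = Add(Add(-38912, 373552), -1358946) = Add(334640, -1358946) = -1024306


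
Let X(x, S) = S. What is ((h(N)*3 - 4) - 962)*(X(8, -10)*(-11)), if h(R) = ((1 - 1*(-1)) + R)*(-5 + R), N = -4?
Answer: -100320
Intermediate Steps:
h(R) = (-5 + R)*(2 + R) (h(R) = ((1 + 1) + R)*(-5 + R) = (2 + R)*(-5 + R) = (-5 + R)*(2 + R))
((h(N)*3 - 4) - 962)*(X(8, -10)*(-11)) = (((-10 + (-4)² - 3*(-4))*3 - 4) - 962)*(-10*(-11)) = (((-10 + 16 + 12)*3 - 4) - 962)*110 = ((18*3 - 4) - 962)*110 = ((54 - 4) - 962)*110 = (50 - 962)*110 = -912*110 = -100320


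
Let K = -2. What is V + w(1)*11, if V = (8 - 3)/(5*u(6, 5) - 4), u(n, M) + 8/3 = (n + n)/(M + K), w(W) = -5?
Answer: -425/8 ≈ -53.125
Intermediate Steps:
u(n, M) = -8/3 + 2*n/(-2 + M) (u(n, M) = -8/3 + (n + n)/(M - 2) = -8/3 + (2*n)/(-2 + M) = -8/3 + 2*n/(-2 + M))
V = 15/8 (V = (8 - 3)/(5*(2*(8 - 4*5 + 3*6)/(3*(-2 + 5))) - 4) = 5/(5*((2/3)*(8 - 20 + 18)/3) - 4) = 5/(5*((2/3)*(1/3)*6) - 4) = 5/(5*(4/3) - 4) = 5/(20/3 - 4) = 5/(8/3) = 5*(3/8) = 15/8 ≈ 1.8750)
V + w(1)*11 = 15/8 - 5*11 = 15/8 - 55 = -425/8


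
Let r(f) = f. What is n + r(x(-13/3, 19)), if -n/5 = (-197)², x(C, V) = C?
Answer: -582148/3 ≈ -1.9405e+5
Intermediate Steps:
n = -194045 (n = -5*(-197)² = -5*38809 = -194045)
n + r(x(-13/3, 19)) = -194045 - 13/3 = -582148/3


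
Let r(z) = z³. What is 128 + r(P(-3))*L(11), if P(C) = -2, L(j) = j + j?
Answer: -48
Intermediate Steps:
L(j) = 2*j
128 + r(P(-3))*L(11) = 128 + (-2)³*(2*11) = 128 - 8*22 = 128 - 176 = -48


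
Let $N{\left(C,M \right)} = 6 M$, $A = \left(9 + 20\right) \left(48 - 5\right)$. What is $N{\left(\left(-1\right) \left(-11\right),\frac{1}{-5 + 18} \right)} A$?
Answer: $\frac{7482}{13} \approx 575.54$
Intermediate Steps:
$A = 1247$ ($A = 29 \cdot 43 = 1247$)
$N{\left(\left(-1\right) \left(-11\right),\frac{1}{-5 + 18} \right)} A = \frac{6}{-5 + 18} \cdot 1247 = \frac{6}{13} \cdot 1247 = \frac{7482}{13}$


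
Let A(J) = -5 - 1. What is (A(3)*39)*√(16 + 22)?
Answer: -234*√38 ≈ -1442.5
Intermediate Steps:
A(J) = -6
(A(3)*39)*√(16 + 22) = (-6*39)*√(16 + 22) = -234*√38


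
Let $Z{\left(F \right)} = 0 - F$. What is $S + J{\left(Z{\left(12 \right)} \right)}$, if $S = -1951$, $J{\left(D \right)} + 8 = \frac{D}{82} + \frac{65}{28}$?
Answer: $- \frac{2246435}{1148} \approx -1956.8$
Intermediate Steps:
$Z{\left(F \right)} = - F$
$J{\left(D \right)} = - \frac{159}{28} + \frac{D}{82}$ ($J{\left(D \right)} = -8 + \left(\frac{D}{82} + \frac{65}{28}\right) = -8 + \left(\frac{65}{28} + \frac{D}{82}\right) = - \frac{159}{28} + \frac{D}{82}$)
$S + J{\left(Z{\left(12 \right)} \right)} = -1951 - \left(\frac{159}{28} - \frac{\left(-1\right) 12}{82}\right) = -1951 + \left(- \frac{159}{28} + \frac{1}{82} \left(-12\right)\right) = -1951 - \frac{6687}{1148} = - \frac{2246435}{1148}$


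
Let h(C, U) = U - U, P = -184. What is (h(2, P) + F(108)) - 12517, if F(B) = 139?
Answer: -12378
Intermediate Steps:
h(C, U) = 0
(h(2, P) + F(108)) - 12517 = (0 + 139) - 12517 = 139 - 12517 = -12378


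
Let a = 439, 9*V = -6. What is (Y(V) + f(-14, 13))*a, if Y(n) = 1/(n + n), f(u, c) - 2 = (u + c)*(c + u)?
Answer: 3951/4 ≈ 987.75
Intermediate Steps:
f(u, c) = 2 + (c + u)² (f(u, c) = 2 + (u + c)*(c + u) = 2 + (c + u)*(c + u) = 2 + (c + u)²)
V = -⅔ (V = (⅑)*(-6) = -⅔ ≈ -0.66667)
Y(n) = 1/(2*n)
(Y(V) + f(-14, 13))*a = (1/(2*(-⅔)) + (2 + (13 - 14)²))*439 = ((½)*(-3/2) + (2 + (-1)²))*439 = (-¾ + (2 + 1))*439 = (-¾ + 3)*439 = (9/4)*439 = 3951/4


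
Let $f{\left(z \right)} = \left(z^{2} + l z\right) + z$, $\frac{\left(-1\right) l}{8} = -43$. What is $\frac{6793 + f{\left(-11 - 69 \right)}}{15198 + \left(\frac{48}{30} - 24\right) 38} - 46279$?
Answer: $- \frac{3319849821}{71734} \approx -46280.0$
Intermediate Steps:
$l = 344$ ($l = \left(-8\right) \left(-43\right) = 344$)
$f{\left(z \right)} = z^{2} + 345 z$ ($f{\left(z \right)} = \left(z^{2} + 344 z\right) + z = z^{2} + 345 z$)
$\frac{6793 + f{\left(-11 - 69 \right)}}{15198 + \left(\frac{48}{30} - 24\right) 38} - 46279 = \frac{6793 + \left(-11 - 69\right) \left(345 - 80\right)}{15198 + \left(\frac{48}{30} - 24\right) 38} - 46279 = \frac{6793 - 80 \left(345 - 80\right)}{15198 + \left(48 \cdot \frac{1}{30} - 24\right) 38} - 46279 = \frac{6793 - 21200}{15198 + \left(\frac{8}{5} - 24\right) 38} - 46279 = \frac{6793 - 21200}{15198 - \frac{4256}{5}} - 46279 = - \frac{14407}{15198 - \frac{4256}{5}} - 46279 = - \frac{14407}{\frac{71734}{5}} - 46279 = \left(-14407\right) \frac{5}{71734} - 46279 = - \frac{72035}{71734} - 46279 = - \frac{3319849821}{71734}$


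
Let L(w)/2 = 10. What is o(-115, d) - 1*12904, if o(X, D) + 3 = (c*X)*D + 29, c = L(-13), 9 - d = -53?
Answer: -155478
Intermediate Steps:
L(w) = 20 (L(w) = 2*10 = 20)
d = 62 (d = 9 - 1*(-53) = 9 + 53 = 62)
c = 20
o(X, D) = 26 + 20*D*X (o(X, D) = -3 + ((20*X)*D + 29) = -3 + (20*D*X + 29) = -3 + (29 + 20*D*X) = 26 + 20*D*X)
o(-115, d) - 1*12904 = (26 + 20*62*(-115)) - 1*12904 = (26 - 142600) - 12904 = -142574 - 12904 = -155478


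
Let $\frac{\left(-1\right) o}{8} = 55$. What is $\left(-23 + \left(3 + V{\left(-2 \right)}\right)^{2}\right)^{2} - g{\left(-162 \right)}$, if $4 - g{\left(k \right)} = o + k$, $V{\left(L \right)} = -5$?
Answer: $-245$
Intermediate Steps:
$o = -440$ ($o = \left(-8\right) 55 = -440$)
$g{\left(k \right)} = 444 - k$ ($g{\left(k \right)} = 4 - \left(-440 + k\right) = 444 - k$)
$\left(-23 + \left(3 + V{\left(-2 \right)}\right)^{2}\right)^{2} - g{\left(-162 \right)} = \left(-23 + \left(3 - 5\right)^{2}\right)^{2} - \left(444 - -162\right) = \left(-23 + \left(-2\right)^{2}\right)^{2} - \left(444 + 162\right) = \left(-23 + 4\right)^{2} - 606 = \left(-19\right)^{2} - 606 = 361 - 606 = -245$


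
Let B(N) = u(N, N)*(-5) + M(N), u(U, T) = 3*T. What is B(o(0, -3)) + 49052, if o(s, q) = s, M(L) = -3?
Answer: 49049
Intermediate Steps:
B(N) = -3 - 15*N (B(N) = (3*N)*(-5) - 3 = -15*N - 3 = -3 - 15*N)
B(o(0, -3)) + 49052 = (-3 - 15*0) + 49052 = (-3 + 0) + 49052 = -3 + 49052 = 49049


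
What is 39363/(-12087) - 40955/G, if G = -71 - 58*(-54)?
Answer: -205171076/12332769 ≈ -16.636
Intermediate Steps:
G = 3061 (G = -71 + 3132 = 3061)
39363/(-12087) - 40955/G = 39363/(-12087) - 40955/3061 = 39363*(-1/12087) - 40955*1/3061 = -13121/4029 - 40955/3061 = -205171076/12332769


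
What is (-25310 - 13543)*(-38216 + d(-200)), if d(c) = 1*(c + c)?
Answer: 1500347448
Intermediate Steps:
d(c) = 2*c (d(c) = 1*(2*c) = 2*c)
(-25310 - 13543)*(-38216 + d(-200)) = (-25310 - 13543)*(-38216 + 2*(-200)) = -38853*(-38216 - 400) = -38853*(-38616) = 1500347448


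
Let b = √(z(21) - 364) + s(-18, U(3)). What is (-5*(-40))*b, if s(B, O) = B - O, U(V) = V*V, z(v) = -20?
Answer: -5400 + 1600*I*√6 ≈ -5400.0 + 3919.2*I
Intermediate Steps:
U(V) = V²
b = -27 + 8*I*√6 (b = √(-20 - 364) + (-18 - 1*3²) = √(-384) + (-18 - 1*9) = 8*I*√6 + (-18 - 9) = 8*I*√6 - 27 = -27 + 8*I*√6 ≈ -27.0 + 19.596*I)
(-5*(-40))*b = (-5*(-40))*(-27 + 8*I*√6) = 200*(-27 + 8*I*√6) = -5400 + 1600*I*√6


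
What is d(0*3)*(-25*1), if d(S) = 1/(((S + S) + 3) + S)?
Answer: -25/3 ≈ -8.3333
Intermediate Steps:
d(S) = 1/(3 + 3*S) (d(S) = 1/((2*S + 3) + S) = 1/((3 + 2*S) + S) = 1/(3 + 3*S))
d(0*3)*(-25*1) = (1/(3*(1 + 0*3)))*(-25*1) = (1/(3*(1 + 0)))*(-25) = ((⅓)/1)*(-25) = ((⅓)*1)*(-25) = (⅓)*(-25) = -25/3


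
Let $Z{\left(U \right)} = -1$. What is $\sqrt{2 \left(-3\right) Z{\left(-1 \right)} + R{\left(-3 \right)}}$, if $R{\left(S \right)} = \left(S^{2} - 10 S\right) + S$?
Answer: $\sqrt{42} \approx 6.4807$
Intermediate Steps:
$R{\left(S \right)} = S^{2} - 9 S$
$\sqrt{2 \left(-3\right) Z{\left(-1 \right)} + R{\left(-3 \right)}} = \sqrt{2 \left(-3\right) \left(-1\right) - 3 \left(-9 - 3\right)} = \sqrt{\left(-6\right) \left(-1\right) - -36} = \sqrt{6 + 36} = \sqrt{42}$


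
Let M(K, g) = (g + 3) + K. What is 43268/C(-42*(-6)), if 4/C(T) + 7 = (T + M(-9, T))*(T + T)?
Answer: 2714904745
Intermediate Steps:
M(K, g) = 3 + K + g (M(K, g) = (3 + g) + K = 3 + K + g)
C(T) = 4/(-7 + 2*T*(-6 + 2*T)) (C(T) = 4/(-7 + (T + (3 - 9 + T))*(T + T)) = 4/(-7 + (T + (-6 + T))*(2*T)) = 4/(-7 + (-6 + 2*T)*(2*T)) = 4/(-7 + 2*T*(-6 + 2*T)))
43268/C(-42*(-6)) = 43268/((4/(-7 - (-504)*(-6) + 4*(-42*(-6))**2))) = 43268/((4/(-7 - 12*252 + 4*252**2))) = 43268/((4/(-7 - 3024 + 4*63504))) = 43268/((4/(-7 - 3024 + 254016))) = 43268/((4/250985)) = 43268/((4*(1/250985))) = 43268/(4/250985) = 43268*(250985/4) = 2714904745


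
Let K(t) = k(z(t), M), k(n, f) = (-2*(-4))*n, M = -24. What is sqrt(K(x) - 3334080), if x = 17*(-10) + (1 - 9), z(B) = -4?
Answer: 4*I*sqrt(208382) ≈ 1826.0*I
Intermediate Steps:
x = -178 (x = -170 - 8 = -178)
k(n, f) = 8*n
K(t) = -32 (K(t) = 8*(-4) = -32)
sqrt(K(x) - 3334080) = sqrt(-32 - 3334080) = sqrt(-3334112) = 4*I*sqrt(208382)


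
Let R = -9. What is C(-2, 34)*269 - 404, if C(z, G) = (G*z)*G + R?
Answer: -624753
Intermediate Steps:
C(z, G) = -9 + z*G² (C(z, G) = (G*z)*G - 9 = z*G² - 9 = -9 + z*G²)
C(-2, 34)*269 - 404 = (-9 - 2*34²)*269 - 404 = (-9 - 2*1156)*269 - 404 = (-9 - 2312)*269 - 404 = -2321*269 - 404 = -624349 - 404 = -624753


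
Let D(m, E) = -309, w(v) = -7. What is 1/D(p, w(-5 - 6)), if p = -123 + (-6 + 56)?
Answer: -1/309 ≈ -0.0032362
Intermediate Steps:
p = -73 (p = -123 + 50 = -73)
1/D(p, w(-5 - 6)) = 1/(-309) = -1/309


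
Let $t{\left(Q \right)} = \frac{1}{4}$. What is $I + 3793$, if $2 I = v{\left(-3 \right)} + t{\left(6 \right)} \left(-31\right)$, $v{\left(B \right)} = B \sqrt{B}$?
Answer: $\frac{30313}{8} - \frac{3 i \sqrt{3}}{2} \approx 3789.1 - 2.5981 i$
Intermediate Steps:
$v{\left(B \right)} = B^{\frac{3}{2}}$
$t{\left(Q \right)} = \frac{1}{4}$
$I = - \frac{31}{8} - \frac{3 i \sqrt{3}}{2}$ ($I = \frac{\left(-3\right)^{\frac{3}{2}} + \frac{1}{4} \left(-31\right)}{2} = \frac{- 3 i \sqrt{3} - \frac{31}{4}}{2} = \frac{- \frac{31}{4} - 3 i \sqrt{3}}{2} = - \frac{31}{8} - \frac{3 i \sqrt{3}}{2} \approx -3.875 - 2.5981 i$)
$I + 3793 = \left(- \frac{31}{8} - \frac{3 i \sqrt{3}}{2}\right) + 3793 = \frac{30313}{8} - \frac{3 i \sqrt{3}}{2}$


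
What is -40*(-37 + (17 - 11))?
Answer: 1240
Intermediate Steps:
-40*(-37 + (17 - 11)) = -40*(-37 + 6) = -40*(-31) = 1240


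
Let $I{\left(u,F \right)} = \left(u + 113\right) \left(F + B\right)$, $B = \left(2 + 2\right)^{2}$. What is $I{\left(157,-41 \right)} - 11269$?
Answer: $-18019$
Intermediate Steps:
$B = 16$ ($B = 4^{2} = 16$)
$I{\left(u,F \right)} = \left(16 + F\right) \left(113 + u\right)$ ($I{\left(u,F \right)} = \left(u + 113\right) \left(F + 16\right) = \left(113 + u\right) \left(16 + F\right) = \left(16 + F\right) \left(113 + u\right)$)
$I{\left(157,-41 \right)} - 11269 = \left(1808 + 16 \cdot 157 + 113 \left(-41\right) - 6437\right) - 11269 = \left(1808 + 2512 - 4633 - 6437\right) - 11269 = -6750 - 11269 = -18019$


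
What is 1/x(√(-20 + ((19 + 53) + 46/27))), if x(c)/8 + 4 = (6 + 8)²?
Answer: 1/1536 ≈ 0.00065104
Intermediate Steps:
x(c) = 1536 (x(c) = -32 + 8*(6 + 8)² = -32 + 8*14² = -32 + 8*196 = -32 + 1568 = 1536)
1/x(√(-20 + ((19 + 53) + 46/27))) = 1/1536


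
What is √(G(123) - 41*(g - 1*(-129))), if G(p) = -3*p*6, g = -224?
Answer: 41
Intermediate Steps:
G(p) = -18*p
√(G(123) - 41*(g - 1*(-129))) = √(-18*123 - 41*(-224 - 1*(-129))) = √(-2214 - 41*(-224 + 129)) = √(-2214 - 41*(-95)) = √(-2214 + 3895) = √1681 = 41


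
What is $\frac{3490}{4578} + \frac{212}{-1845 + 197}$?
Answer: $\frac{597623}{943068} \approx 0.6337$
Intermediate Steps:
$\frac{3490}{4578} + \frac{212}{-1845 + 197} = 3490 \cdot \frac{1}{4578} + \frac{212}{-1648} = \frac{1745}{2289} + 212 \left(- \frac{1}{1648}\right) = \frac{1745}{2289} - \frac{53}{412} = \frac{597623}{943068}$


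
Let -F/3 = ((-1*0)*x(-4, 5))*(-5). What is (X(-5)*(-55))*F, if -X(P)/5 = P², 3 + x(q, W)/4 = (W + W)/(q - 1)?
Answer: 0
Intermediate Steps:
x(q, W) = -12 + 8*W/(-1 + q) (x(q, W) = -12 + 4*((W + W)/(q - 1)) = -12 + 4*((2*W)/(-1 + q)) = -12 + 4*(2*W/(-1 + q)) = -12 + 8*W/(-1 + q))
X(P) = -5*P²
F = 0 (F = -3*(-1*0)*(4*(3 - 3*(-4) + 2*5)/(-1 - 4))*(-5) = -3*0*(4*(3 + 12 + 10)/(-5))*(-5) = -3*0*(4*(-⅕)*25)*(-5) = -3*0*(-20)*(-5) = -0*(-5) = -3*0 = 0)
(X(-5)*(-55))*F = (-5*(-5)²*(-55))*0 = (-5*25*(-55))*0 = -125*(-55)*0 = 6875*0 = 0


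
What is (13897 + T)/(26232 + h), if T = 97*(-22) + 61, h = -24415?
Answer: 11824/1817 ≈ 6.5074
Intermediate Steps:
T = -2073 (T = -2134 + 61 = -2073)
(13897 + T)/(26232 + h) = (13897 - 2073)/(26232 - 24415) = 11824/1817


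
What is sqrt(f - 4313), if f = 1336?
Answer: I*sqrt(2977) ≈ 54.562*I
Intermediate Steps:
sqrt(f - 4313) = sqrt(1336 - 4313) = sqrt(-2977) = I*sqrt(2977)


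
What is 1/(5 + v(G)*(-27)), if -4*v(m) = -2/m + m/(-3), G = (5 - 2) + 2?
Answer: -20/179 ≈ -0.11173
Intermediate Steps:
G = 5 (G = 3 + 2 = 5)
v(m) = 1/(2*m) + m/12 (v(m) = -(-2/m + m/(-3))/4 = -(-2/m + m*(-⅓))/4 = -(-2/m - m/3)/4 = 1/(2*m) + m/12)
1/(5 + v(G)*(-27)) = 1/(5 + ((1/12)*(6 + 5²)/5)*(-27)) = 1/(5 + ((1/12)*(⅕)*(6 + 25))*(-27)) = 1/(5 + ((1/12)*(⅕)*31)*(-27)) = 1/(5 + (31/60)*(-27)) = 1/(5 - 279/20) = 1/(-179/20) = -20/179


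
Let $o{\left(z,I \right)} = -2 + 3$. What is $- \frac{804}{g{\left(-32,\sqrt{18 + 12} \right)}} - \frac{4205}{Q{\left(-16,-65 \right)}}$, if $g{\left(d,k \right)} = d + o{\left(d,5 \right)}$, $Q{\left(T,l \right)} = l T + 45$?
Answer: $\frac{4787}{217} \approx 22.06$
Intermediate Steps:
$Q{\left(T,l \right)} = 45 + T l$ ($Q{\left(T,l \right)} = T l + 45 = 45 + T l$)
$o{\left(z,I \right)} = 1$
$g{\left(d,k \right)} = 1 + d$ ($g{\left(d,k \right)} = d + 1 = 1 + d$)
$- \frac{804}{g{\left(-32,\sqrt{18 + 12} \right)}} - \frac{4205}{Q{\left(-16,-65 \right)}} = - \frac{804}{1 - 32} - \frac{4205}{45 - -1040} = - \frac{804}{-31} - \frac{4205}{45 + 1040} = \left(-804\right) \left(- \frac{1}{31}\right) - \frac{4205}{1085} = \frac{804}{31} - \frac{841}{217} = \frac{4787}{217}$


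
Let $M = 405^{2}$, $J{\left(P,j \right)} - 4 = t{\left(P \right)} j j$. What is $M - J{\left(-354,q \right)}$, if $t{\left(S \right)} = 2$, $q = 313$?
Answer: $-31917$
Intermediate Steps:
$J{\left(P,j \right)} = 4 + 2 j^{2}$ ($J{\left(P,j \right)} = 4 + 2 j j = 4 + 2 j^{2}$)
$M = 164025$
$M - J{\left(-354,q \right)} = 164025 - \left(4 + 2 \cdot 313^{2}\right) = 164025 - \left(4 + 2 \cdot 97969\right) = 164025 - \left(4 + 195938\right) = 164025 - 195942 = -31917$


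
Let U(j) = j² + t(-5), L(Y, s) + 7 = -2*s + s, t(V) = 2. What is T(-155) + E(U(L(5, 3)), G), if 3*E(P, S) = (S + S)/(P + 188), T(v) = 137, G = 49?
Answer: 59644/435 ≈ 137.11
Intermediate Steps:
L(Y, s) = -7 - s (L(Y, s) = -7 + (-2*s + s) = -7 - s)
U(j) = 2 + j² (U(j) = j² + 2 = 2 + j²)
E(P, S) = 2*S/(3*(188 + P)) (E(P, S) = ((S + S)/(P + 188))/3 = ((2*S)/(188 + P))/3 = (2*S/(188 + P))/3 = 2*S/(3*(188 + P)))
T(-155) + E(U(L(5, 3)), G) = 137 + (⅔)*49/(188 + (2 + (-7 - 1*3)²)) = 137 + (⅔)*49/(188 + (2 + (-7 - 3)²)) = 137 + (⅔)*49/(188 + (2 + (-10)²)) = 137 + (⅔)*49/(188 + (2 + 100)) = 137 + (⅔)*49/(188 + 102) = 137 + (⅔)*49/290 = 137 + (⅔)*49*(1/290) = 137 + 49/435 = 59644/435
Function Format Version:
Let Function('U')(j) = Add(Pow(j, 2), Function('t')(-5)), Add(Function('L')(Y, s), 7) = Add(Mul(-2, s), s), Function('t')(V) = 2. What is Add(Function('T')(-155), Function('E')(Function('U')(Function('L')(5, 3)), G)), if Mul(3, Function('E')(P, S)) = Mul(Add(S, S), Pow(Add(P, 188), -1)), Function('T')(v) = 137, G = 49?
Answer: Rational(59644, 435) ≈ 137.11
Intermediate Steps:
Function('L')(Y, s) = Add(-7, Mul(-1, s)) (Function('L')(Y, s) = Add(-7, Add(Mul(-2, s), s)) = Add(-7, Mul(-1, s)))
Function('U')(j) = Add(2, Pow(j, 2)) (Function('U')(j) = Add(Pow(j, 2), 2) = Add(2, Pow(j, 2)))
Function('E')(P, S) = Mul(Rational(2, 3), S, Pow(Add(188, P), -1)) (Function('E')(P, S) = Mul(Rational(1, 3), Mul(Add(S, S), Pow(Add(P, 188), -1))) = Mul(Rational(1, 3), Mul(Mul(2, S), Pow(Add(188, P), -1))) = Mul(Rational(1, 3), Mul(2, S, Pow(Add(188, P), -1))) = Mul(Rational(2, 3), S, Pow(Add(188, P), -1)))
Add(Function('T')(-155), Function('E')(Function('U')(Function('L')(5, 3)), G)) = Add(137, Mul(Rational(2, 3), 49, Pow(Add(188, Add(2, Pow(Add(-7, Mul(-1, 3)), 2))), -1))) = Add(137, Mul(Rational(2, 3), 49, Pow(Add(188, Add(2, Pow(Add(-7, -3), 2))), -1))) = Add(137, Mul(Rational(2, 3), 49, Pow(Add(188, Add(2, Pow(-10, 2))), -1))) = Add(137, Mul(Rational(2, 3), 49, Pow(Add(188, Add(2, 100)), -1))) = Add(137, Mul(Rational(2, 3), 49, Pow(Add(188, 102), -1))) = Add(137, Mul(Rational(2, 3), 49, Pow(290, -1))) = Add(137, Mul(Rational(2, 3), 49, Rational(1, 290))) = Add(137, Rational(49, 435)) = Rational(59644, 435)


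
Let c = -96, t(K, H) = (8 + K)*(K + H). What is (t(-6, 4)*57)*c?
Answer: 21888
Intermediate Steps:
t(K, H) = (8 + K)*(H + K)
(t(-6, 4)*57)*c = (((-6)² + 8*4 + 8*(-6) + 4*(-6))*57)*(-96) = ((36 + 32 - 48 - 24)*57)*(-96) = -4*57*(-96) = -228*(-96) = 21888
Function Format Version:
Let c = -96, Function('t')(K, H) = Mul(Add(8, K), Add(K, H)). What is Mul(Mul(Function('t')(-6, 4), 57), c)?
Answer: 21888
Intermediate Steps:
Function('t')(K, H) = Mul(Add(8, K), Add(H, K))
Mul(Mul(Function('t')(-6, 4), 57), c) = Mul(Mul(Add(Pow(-6, 2), Mul(8, 4), Mul(8, -6), Mul(4, -6)), 57), -96) = Mul(Mul(Add(36, 32, -48, -24), 57), -96) = Mul(Mul(-4, 57), -96) = Mul(-228, -96) = 21888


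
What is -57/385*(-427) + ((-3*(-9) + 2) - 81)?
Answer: 617/55 ≈ 11.218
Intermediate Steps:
-57/385*(-427) + ((-3*(-9) + 2) - 81) = -57*1/385*(-427) + ((27 + 2) - 81) = -57/385*(-427) + (29 - 81) = 3477/55 - 52 = 617/55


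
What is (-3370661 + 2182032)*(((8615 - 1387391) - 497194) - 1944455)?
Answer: 4541067947325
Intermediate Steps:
(-3370661 + 2182032)*(((8615 - 1387391) - 497194) - 1944455) = -1188629*((-1378776 - 497194) - 1944455) = -1188629*(-1875970 - 1944455) = -1188629*(-3820425) = 4541067947325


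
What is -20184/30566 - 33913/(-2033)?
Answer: 17164667/1071391 ≈ 16.021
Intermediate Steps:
-20184/30566 - 33913/(-2033) = -20184*1/30566 - 33913*(-1/2033) = -348/527 + 33913/2033 = 17164667/1071391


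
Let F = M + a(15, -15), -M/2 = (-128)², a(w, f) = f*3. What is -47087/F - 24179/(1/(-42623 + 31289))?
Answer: 8992231610105/32813 ≈ 2.7404e+8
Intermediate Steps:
a(w, f) = 3*f
M = -32768 (M = -2*(-128)² = -2*16384 = -32768)
F = -32813 (F = -32768 + 3*(-15) = -32768 - 45 = -32813)
-47087/F - 24179/(1/(-42623 + 31289)) = -47087/(-32813) - 24179/(1/(-42623 + 31289)) = -47087*(-1/32813) - 24179/(1/(-11334)) = 47087/32813 - 24179/(-1/11334) = 47087/32813 - 24179*(-11334) = 47087/32813 + 274044786 = 8992231610105/32813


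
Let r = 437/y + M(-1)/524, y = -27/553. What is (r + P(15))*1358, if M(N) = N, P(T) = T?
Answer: -85837938109/7074 ≈ -1.2134e+7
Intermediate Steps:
y = -27/553 (y = -27*1/553 = -27/553 ≈ -0.048825)
r = -126630391/14148 (r = 437/(-27/553) - 1/524 = 437*(-553/27) - 1*1/524 = -241661/27 - 1/524 = -126630391/14148 ≈ -8950.4)
(r + P(15))*1358 = (-126630391/14148 + 15)*1358 = -126418171/14148*1358 = -85837938109/7074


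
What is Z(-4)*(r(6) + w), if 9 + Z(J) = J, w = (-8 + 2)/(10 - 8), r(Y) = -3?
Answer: 78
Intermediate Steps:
w = -3 (w = -6/2 = -6*½ = -3)
Z(J) = -9 + J
Z(-4)*(r(6) + w) = (-9 - 4)*(-3 - 3) = -13*(-6) = 78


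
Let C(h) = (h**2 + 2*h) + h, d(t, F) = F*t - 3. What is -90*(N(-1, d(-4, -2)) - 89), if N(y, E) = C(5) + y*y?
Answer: 4320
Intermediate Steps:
d(t, F) = -3 + F*t
C(h) = h**2 + 3*h
N(y, E) = 40 + y**2 (N(y, E) = 5*(3 + 5) + y*y = 5*8 + y**2 = 40 + y**2)
-90*(N(-1, d(-4, -2)) - 89) = -90*((40 + (-1)**2) - 89) = -90*((40 + 1) - 89) = -90*(41 - 89) = -90*(-48) = 4320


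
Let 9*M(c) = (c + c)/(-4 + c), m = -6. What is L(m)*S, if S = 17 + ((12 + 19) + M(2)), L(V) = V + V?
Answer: -1720/3 ≈ -573.33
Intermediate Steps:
M(c) = 2*c/(9*(-4 + c)) (M(c) = ((c + c)/(-4 + c))/9 = ((2*c)/(-4 + c))/9 = (2*c/(-4 + c))/9 = 2*c/(9*(-4 + c)))
L(V) = 2*V
S = 430/9 (S = 17 + ((12 + 19) + (2/9)*2/(-4 + 2)) = 17 + (31 + (2/9)*2/(-2)) = 17 + (31 + (2/9)*2*(-½)) = 17 + (31 - 2/9) = 17 + 277/9 = 430/9 ≈ 47.778)
L(m)*S = (2*(-6))*(430/9) = -12*430/9 = -1720/3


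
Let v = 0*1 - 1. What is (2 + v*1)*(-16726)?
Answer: -16726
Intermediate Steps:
v = -1 (v = 0 - 1 = -1)
(2 + v*1)*(-16726) = (2 - 1*1)*(-16726) = (2 - 1)*(-16726) = 1*(-16726) = -16726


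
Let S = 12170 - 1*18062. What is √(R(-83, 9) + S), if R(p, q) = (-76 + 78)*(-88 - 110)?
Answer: 4*I*√393 ≈ 79.297*I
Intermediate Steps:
R(p, q) = -396 (R(p, q) = 2*(-198) = -396)
S = -5892 (S = 12170 - 18062 = -5892)
√(R(-83, 9) + S) = √(-396 - 5892) = √(-6288) = 4*I*√393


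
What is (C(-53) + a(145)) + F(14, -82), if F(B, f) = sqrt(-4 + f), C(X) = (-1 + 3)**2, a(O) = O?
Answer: 149 + I*sqrt(86) ≈ 149.0 + 9.2736*I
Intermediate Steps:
C(X) = 4 (C(X) = 2**2 = 4)
(C(-53) + a(145)) + F(14, -82) = (4 + 145) + sqrt(-4 - 82) = 149 + sqrt(-86) = 149 + I*sqrt(86)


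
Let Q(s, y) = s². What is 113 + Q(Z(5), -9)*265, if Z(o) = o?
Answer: 6738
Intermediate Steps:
113 + Q(Z(5), -9)*265 = 113 + 5²*265 = 113 + 25*265 = 113 + 6625 = 6738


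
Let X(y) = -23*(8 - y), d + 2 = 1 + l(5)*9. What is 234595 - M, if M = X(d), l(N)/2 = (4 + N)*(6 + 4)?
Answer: 197542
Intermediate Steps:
l(N) = 80 + 20*N (l(N) = 2*((4 + N)*(6 + 4)) = 2*((4 + N)*10) = 2*(40 + 10*N) = 80 + 20*N)
d = 1619 (d = -2 + (1 + (80 + 20*5)*9) = -2 + (1 + (80 + 100)*9) = -2 + (1 + 180*9) = -2 + (1 + 1620) = -2 + 1621 = 1619)
X(y) = -184 + 23*y
M = 37053 (M = -184 + 23*1619 = -184 + 37237 = 37053)
234595 - M = 234595 - 1*37053 = 234595 - 37053 = 197542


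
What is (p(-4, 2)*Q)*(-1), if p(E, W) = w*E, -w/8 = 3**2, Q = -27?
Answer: 7776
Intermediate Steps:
w = -72 (w = -8*3**2 = -8*9 = -72)
p(E, W) = -72*E
(p(-4, 2)*Q)*(-1) = (-72*(-4)*(-27))*(-1) = (288*(-27))*(-1) = -7776*(-1) = 7776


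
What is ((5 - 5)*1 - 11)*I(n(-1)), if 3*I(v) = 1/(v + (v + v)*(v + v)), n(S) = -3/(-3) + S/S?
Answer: -11/54 ≈ -0.20370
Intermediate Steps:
n(S) = 2 (n(S) = -3*(-⅓) + 1 = 1 + 1 = 2)
I(v) = 1/(3*(v + 4*v²)) (I(v) = 1/(3*(v + (v + v)*(v + v))) = 1/(3*(v + (2*v)*(2*v))) = 1/(3*(v + 4*v²)))
((5 - 5)*1 - 11)*I(n(-1)) = ((5 - 5)*1 - 11)*((⅓)/(2*(1 + 4*2))) = (0*1 - 11)*((⅓)*(½)/(1 + 8)) = (0 - 11)*((⅓)*(½)/9) = -11/(3*2*9) = -11*1/54 = -11/54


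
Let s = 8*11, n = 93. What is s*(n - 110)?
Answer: -1496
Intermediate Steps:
s = 88
s*(n - 110) = 88*(93 - 110) = 88*(-17) = -1496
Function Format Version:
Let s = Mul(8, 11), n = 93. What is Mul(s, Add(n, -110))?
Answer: -1496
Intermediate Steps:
s = 88
Mul(s, Add(n, -110)) = Mul(88, Add(93, -110)) = Mul(88, -17) = -1496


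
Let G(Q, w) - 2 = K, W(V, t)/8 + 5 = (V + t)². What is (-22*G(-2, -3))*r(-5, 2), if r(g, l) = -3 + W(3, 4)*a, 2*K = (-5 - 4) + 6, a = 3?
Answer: -11583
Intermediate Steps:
W(V, t) = -40 + 8*(V + t)²
K = -3/2 (K = ((-5 - 4) + 6)/2 = (-9 + 6)/2 = (½)*(-3) = -3/2 ≈ -1.5000)
G(Q, w) = ½ (G(Q, w) = 2 - 3/2 = ½)
r(g, l) = 1053 (r(g, l) = -3 + (-40 + 8*(3 + 4)²)*3 = -3 + (-40 + 8*7²)*3 = -3 + (-40 + 8*49)*3 = -3 + (-40 + 392)*3 = -3 + 352*3 = -3 + 1056 = 1053)
(-22*G(-2, -3))*r(-5, 2) = -22*½*1053 = -11*1053 = -11583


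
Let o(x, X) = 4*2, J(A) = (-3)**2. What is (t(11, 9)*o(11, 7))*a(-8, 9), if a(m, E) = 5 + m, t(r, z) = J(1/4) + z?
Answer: -432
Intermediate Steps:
J(A) = 9
t(r, z) = 9 + z
o(x, X) = 8
(t(11, 9)*o(11, 7))*a(-8, 9) = ((9 + 9)*8)*(5 - 8) = (18*8)*(-3) = 144*(-3) = -432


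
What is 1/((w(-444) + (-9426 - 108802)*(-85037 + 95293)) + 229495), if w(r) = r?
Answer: -1/1212317317 ≈ -8.2487e-10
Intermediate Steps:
1/((w(-444) + (-9426 - 108802)*(-85037 + 95293)) + 229495) = 1/((-444 + (-9426 - 108802)*(-85037 + 95293)) + 229495) = 1/((-444 - 118228*10256) + 229495) = 1/((-444 - 1212546368) + 229495) = 1/(-1212546812 + 229495) = 1/(-1212317317) = -1/1212317317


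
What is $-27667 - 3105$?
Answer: $-30772$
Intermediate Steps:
$-27667 - 3105 = -30772$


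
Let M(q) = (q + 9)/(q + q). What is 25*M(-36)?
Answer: 75/8 ≈ 9.3750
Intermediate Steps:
M(q) = (9 + q)/(2*q) (M(q) = (9 + q)/((2*q)) = (9 + q)*(1/(2*q)) = (9 + q)/(2*q))
25*M(-36) = 25*((½)*(9 - 36)/(-36)) = 25*((½)*(-1/36)*(-27)) = 25*(3/8) = 75/8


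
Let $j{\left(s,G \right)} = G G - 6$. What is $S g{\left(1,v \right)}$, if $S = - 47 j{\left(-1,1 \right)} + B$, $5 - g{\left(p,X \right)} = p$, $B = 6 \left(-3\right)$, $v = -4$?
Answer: $868$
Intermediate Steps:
$j{\left(s,G \right)} = -6 + G^{2}$ ($j{\left(s,G \right)} = G^{2} - 6 = -6 + G^{2}$)
$B = -18$
$g{\left(p,X \right)} = 5 - p$
$S = 217$ ($S = - 47 \left(-6 + 1^{2}\right) - 18 = - 47 \left(-6 + 1\right) - 18 = \left(-47\right) \left(-5\right) - 18 = 235 - 18 = 217$)
$S g{\left(1,v \right)} = 217 \left(5 - 1\right) = 217 \cdot 4 = 868$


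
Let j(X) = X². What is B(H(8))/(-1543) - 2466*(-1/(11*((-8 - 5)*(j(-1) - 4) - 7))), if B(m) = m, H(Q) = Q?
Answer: 1901111/271568 ≈ 7.0005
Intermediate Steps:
B(H(8))/(-1543) - 2466*(-1/(11*((-8 - 5)*(j(-1) - 4) - 7))) = 8/(-1543) - 2466*(-1/(11*((-8 - 5)*((-1)² - 4) - 7))) = 8*(-1/1543) - 2466*(-1/(11*(-13*(1 - 4) - 7))) = -8/1543 - 2466*(-1/(11*(-13*(-3) - 7))) = -8/1543 - 2466*(-1/(11*(39 - 7))) = -8/1543 - 2466/(32*(-11)) = -8/1543 - 2466/(-352) = -8/1543 - 2466*(-1/352) = -8/1543 + 1233/176 = 1901111/271568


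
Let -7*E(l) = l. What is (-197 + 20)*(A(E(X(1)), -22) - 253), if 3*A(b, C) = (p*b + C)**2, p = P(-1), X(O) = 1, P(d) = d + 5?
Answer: 721393/49 ≈ 14722.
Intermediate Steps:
P(d) = 5 + d
p = 4 (p = 5 - 1 = 4)
E(l) = -l/7
A(b, C) = (C + 4*b)**2/3 (A(b, C) = (4*b + C)**2/3 = (C + 4*b)**2/3)
(-197 + 20)*(A(E(X(1)), -22) - 253) = (-197 + 20)*((-22 + 4*(-1/7*1))**2/3 - 253) = -177*((-22 + 4*(-1/7))**2/3 - 253) = -177*((-22 - 4/7)**2/3 - 253) = -177*((-158/7)**2/3 - 253) = -177*((1/3)*(24964/49) - 253) = -177*(24964/147 - 253) = -177*(-12227/147) = 721393/49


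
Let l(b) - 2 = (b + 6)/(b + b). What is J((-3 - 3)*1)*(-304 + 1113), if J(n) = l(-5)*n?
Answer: -46113/5 ≈ -9222.6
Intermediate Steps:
l(b) = 2 + (6 + b)/(2*b) (l(b) = 2 + (b + 6)/(b + b) = 2 + (6 + b)/((2*b)) = 2 + (6 + b)*(1/(2*b)) = 2 + (6 + b)/(2*b))
J(n) = 19*n/10 (J(n) = (5/2 + 3/(-5))*n = (5/2 + 3*(-1/5))*n = (5/2 - 3/5)*n = 19*n/10)
J((-3 - 3)*1)*(-304 + 1113) = (19*((-3 - 3)*1)/10)*(-304 + 1113) = (19*(-6*1)/10)*809 = ((19/10)*(-6))*809 = -57/5*809 = -46113/5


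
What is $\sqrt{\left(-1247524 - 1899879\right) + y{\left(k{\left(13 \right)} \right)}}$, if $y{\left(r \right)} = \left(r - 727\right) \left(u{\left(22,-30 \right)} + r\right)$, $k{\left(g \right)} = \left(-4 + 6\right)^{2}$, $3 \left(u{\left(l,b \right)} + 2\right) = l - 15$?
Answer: $2 i \sqrt{787634} \approx 1775.0 i$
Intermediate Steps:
$u{\left(l,b \right)} = -7 + \frac{l}{3}$ ($u{\left(l,b \right)} = -2 + \frac{l - 15}{3} = -2 + \frac{-15 + l}{3} = -2 + \left(-5 + \frac{l}{3}\right) = -7 + \frac{l}{3}$)
$k{\left(g \right)} = 4$ ($k{\left(g \right)} = 2^{2} = 4$)
$y{\left(r \right)} = \left(-727 + r\right) \left(\frac{1}{3} + r\right)$ ($y{\left(r \right)} = \left(r - 727\right) \left(\left(-7 + \frac{1}{3} \cdot 22\right) + r\right) = \left(-727 + r\right) \left(\left(-7 + \frac{22}{3}\right) + r\right) = \left(-727 + r\right) \left(\frac{1}{3} + r\right)$)
$\sqrt{\left(-1247524 - 1899879\right) + y{\left(k{\left(13 \right)} \right)}} = \sqrt{\left(-1247524 - 1899879\right) - \left(3149 - 16\right)} = \sqrt{\left(-1247524 - 1899879\right) - 3133} = \sqrt{-3147403 - 3133} = \sqrt{-3150536} = 2 i \sqrt{787634}$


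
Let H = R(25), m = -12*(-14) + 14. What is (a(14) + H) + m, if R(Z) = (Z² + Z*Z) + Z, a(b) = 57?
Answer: 1514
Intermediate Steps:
m = 182 (m = 168 + 14 = 182)
R(Z) = Z + 2*Z² (R(Z) = (Z² + Z²) + Z = 2*Z² + Z = Z + 2*Z²)
H = 1275 (H = 25*(1 + 2*25) = 25*(1 + 50) = 25*51 = 1275)
(a(14) + H) + m = (57 + 1275) + 182 = 1332 + 182 = 1514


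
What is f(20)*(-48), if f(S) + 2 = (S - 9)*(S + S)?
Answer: -21024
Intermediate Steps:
f(S) = -2 + 2*S*(-9 + S) (f(S) = -2 + (S - 9)*(S + S) = -2 + (-9 + S)*(2*S) = -2 + 2*S*(-9 + S))
f(20)*(-48) = (-2 - 18*20 + 2*20**2)*(-48) = (-2 - 360 + 2*400)*(-48) = (-2 - 360 + 800)*(-48) = 438*(-48) = -21024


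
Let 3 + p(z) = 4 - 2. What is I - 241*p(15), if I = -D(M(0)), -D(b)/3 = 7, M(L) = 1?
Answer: 262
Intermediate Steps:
p(z) = -1 (p(z) = -3 + (4 - 2) = -3 + 2 = -1)
D(b) = -21 (D(b) = -3*7 = -21)
I = 21 (I = -1*(-21) = 21)
I - 241*p(15) = 21 - 241*(-1) = 21 + 241 = 262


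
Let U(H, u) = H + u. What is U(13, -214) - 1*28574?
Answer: -28775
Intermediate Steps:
U(13, -214) - 1*28574 = (13 - 214) - 1*28574 = -201 - 28574 = -28775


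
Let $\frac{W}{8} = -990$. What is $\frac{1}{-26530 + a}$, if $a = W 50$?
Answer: $- \frac{1}{422530} \approx -2.3667 \cdot 10^{-6}$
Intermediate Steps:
$W = -7920$ ($W = 8 \left(-990\right) = -7920$)
$a = -396000$ ($a = \left(-7920\right) 50 = -396000$)
$\frac{1}{-26530 + a} = \frac{1}{-26530 - 396000} = \frac{1}{-422530} = - \frac{1}{422530}$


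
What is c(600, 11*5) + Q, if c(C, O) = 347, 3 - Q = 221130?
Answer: -220780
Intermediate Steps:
Q = -221127 (Q = 3 - 1*221130 = 3 - 221130 = -221127)
c(600, 11*5) + Q = 347 - 221127 = -220780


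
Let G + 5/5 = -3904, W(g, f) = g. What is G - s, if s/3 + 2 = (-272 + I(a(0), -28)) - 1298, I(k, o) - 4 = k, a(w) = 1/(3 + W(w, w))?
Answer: 798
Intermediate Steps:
G = -3905 (G = -1 - 3904 = -3905)
a(w) = 1/(3 + w)
I(k, o) = 4 + k
s = -4703 (s = -6 + 3*((-272 + (4 + 1/(3 + 0))) - 1298) = -6 + 3*((-272 + (4 + 1/3)) - 1298) = -6 + 3*((-272 + 13/3) - 1298) = -6 + 3*(-803/3 - 1298) = -6 + 3*(-4697/3) = -6 - 4697 = -4703)
G - s = -3905 - 1*(-4703) = -3905 + 4703 = 798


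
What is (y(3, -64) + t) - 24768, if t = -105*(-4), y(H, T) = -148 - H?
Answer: -24499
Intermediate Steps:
t = 420
(y(3, -64) + t) - 24768 = ((-148 - 1*3) + 420) - 24768 = ((-148 - 3) + 420) - 24768 = (-151 + 420) - 24768 = 269 - 24768 = -24499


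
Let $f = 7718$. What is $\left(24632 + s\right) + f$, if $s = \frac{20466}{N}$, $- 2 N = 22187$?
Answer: $\frac{717708518}{22187} \approx 32348.0$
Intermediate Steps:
$N = - \frac{22187}{2}$ ($N = \left(- \frac{1}{2}\right) 22187 = - \frac{22187}{2} \approx -11094.0$)
$s = - \frac{40932}{22187}$ ($s = \frac{20466}{- \frac{22187}{2}} = 20466 \left(- \frac{2}{22187}\right) = - \frac{40932}{22187} \approx -1.8449$)
$\left(24632 + s\right) + f = \left(24632 - \frac{40932}{22187}\right) + 7718 = \frac{546469252}{22187} + 7718 = \frac{717708518}{22187}$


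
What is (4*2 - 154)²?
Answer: 21316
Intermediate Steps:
(4*2 - 154)² = (8 - 154)² = (-146)² = 21316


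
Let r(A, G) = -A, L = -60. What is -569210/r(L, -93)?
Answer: -56921/6 ≈ -9486.8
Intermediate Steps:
-569210/r(L, -93) = -569210/((-1*(-60))) = -569210/60 = -569210*1/60 = -56921/6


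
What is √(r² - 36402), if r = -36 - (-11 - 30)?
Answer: I*√36377 ≈ 190.73*I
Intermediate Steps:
r = 5 (r = -36 - 1*(-41) = -36 + 41 = 5)
√(r² - 36402) = √(5² - 36402) = √(25 - 36402) = √(-36377) = I*√36377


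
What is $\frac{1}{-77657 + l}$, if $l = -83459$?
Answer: $- \frac{1}{161116} \approx -6.2067 \cdot 10^{-6}$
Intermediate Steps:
$\frac{1}{-77657 + l} = \frac{1}{-77657 - 83459} = \frac{1}{-161116} = - \frac{1}{161116}$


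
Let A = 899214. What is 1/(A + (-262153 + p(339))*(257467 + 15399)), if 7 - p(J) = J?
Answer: -1/71622332796 ≈ -1.3962e-11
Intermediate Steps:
p(J) = 7 - J
1/(A + (-262153 + p(339))*(257467 + 15399)) = 1/(899214 + (-262153 + (7 - 1*339))*(257467 + 15399)) = 1/(899214 + (-262153 + (7 - 339))*272866) = 1/(899214 + (-262153 - 332)*272866) = 1/(899214 - 262485*272866) = 1/(899214 - 71623232010) = 1/(-71622332796) = -1/71622332796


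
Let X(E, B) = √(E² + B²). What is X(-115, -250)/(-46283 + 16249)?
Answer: -5*√3029/30034 ≈ -0.0091623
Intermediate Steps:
X(E, B) = √(B² + E²)
X(-115, -250)/(-46283 + 16249) = √((-250)² + (-115)²)/(-46283 + 16249) = √(62500 + 13225)/(-30034) = √75725*(-1/30034) = (5*√3029)*(-1/30034) = -5*√3029/30034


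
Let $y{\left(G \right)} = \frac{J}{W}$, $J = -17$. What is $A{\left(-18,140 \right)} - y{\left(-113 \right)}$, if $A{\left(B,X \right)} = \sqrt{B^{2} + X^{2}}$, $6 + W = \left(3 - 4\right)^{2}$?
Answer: $- \frac{17}{5} + 2 \sqrt{4981} \approx 137.75$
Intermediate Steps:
$W = -5$ ($W = -6 + \left(3 - 4\right)^{2} = -6 + \left(-1\right)^{2} = -6 + 1 = -5$)
$y{\left(G \right)} = \frac{17}{5}$ ($y{\left(G \right)} = \frac{1}{-5} \left(-17\right) = \left(- \frac{1}{5}\right) \left(-17\right) = \frac{17}{5}$)
$A{\left(-18,140 \right)} - y{\left(-113 \right)} = \sqrt{\left(-18\right)^{2} + 140^{2}} - \frac{17}{5} = \sqrt{324 + 19600} - \frac{17}{5} = \sqrt{19924} - \frac{17}{5} = 2 \sqrt{4981} - \frac{17}{5} = - \frac{17}{5} + 2 \sqrt{4981}$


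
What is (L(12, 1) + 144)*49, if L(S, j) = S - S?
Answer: 7056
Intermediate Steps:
L(S, j) = 0
(L(12, 1) + 144)*49 = (0 + 144)*49 = 144*49 = 7056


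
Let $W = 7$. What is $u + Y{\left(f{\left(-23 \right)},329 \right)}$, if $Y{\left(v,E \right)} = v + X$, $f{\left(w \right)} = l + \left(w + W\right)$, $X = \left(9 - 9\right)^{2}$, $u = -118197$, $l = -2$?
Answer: $-118215$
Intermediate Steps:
$X = 0$ ($X = 0^{2} = 0$)
$f{\left(w \right)} = 5 + w$ ($f{\left(w \right)} = -2 + \left(w + 7\right) = -2 + \left(7 + w\right) = 5 + w$)
$Y{\left(v,E \right)} = v$ ($Y{\left(v,E \right)} = v + 0 = v$)
$u + Y{\left(f{\left(-23 \right)},329 \right)} = -118197 + \left(5 - 23\right) = -118197 - 18 = -118215$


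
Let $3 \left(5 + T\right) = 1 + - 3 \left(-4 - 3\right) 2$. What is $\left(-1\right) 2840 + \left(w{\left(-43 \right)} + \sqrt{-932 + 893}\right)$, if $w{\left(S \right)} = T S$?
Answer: $- \frac{9724}{3} + i \sqrt{39} \approx -3241.3 + 6.245 i$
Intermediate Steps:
$T = \frac{28}{3}$ ($T = -5 + \frac{1 + - 3 \left(-4 - 3\right) 2}{3} = -5 + \frac{1 + \left(-3\right) \left(-7\right) 2}{3} = -5 + \frac{1 + 21 \cdot 2}{3} = -5 + \frac{1 + 42}{3} = -5 + \frac{1}{3} \cdot 43 = -5 + \frac{43}{3} = \frac{28}{3} \approx 9.3333$)
$w{\left(S \right)} = \frac{28 S}{3}$
$\left(-1\right) 2840 + \left(w{\left(-43 \right)} + \sqrt{-932 + 893}\right) = \left(-1\right) 2840 + \left(\frac{28}{3} \left(-43\right) + \sqrt{-932 + 893}\right) = -2840 - \left(\frac{1204}{3} - \sqrt{-39}\right) = -2840 - \left(\frac{1204}{3} - i \sqrt{39}\right) = - \frac{9724}{3} + i \sqrt{39}$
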